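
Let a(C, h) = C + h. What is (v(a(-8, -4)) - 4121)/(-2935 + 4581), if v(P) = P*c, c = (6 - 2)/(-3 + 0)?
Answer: -4105/1646 ≈ -2.4939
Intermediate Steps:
c = -4/3 (c = 4/(-3) = 4*(-⅓) = -4/3 ≈ -1.3333)
v(P) = -4*P/3 (v(P) = P*(-4/3) = -4*P/3)
(v(a(-8, -4)) - 4121)/(-2935 + 4581) = (-4*(-8 - 4)/3 - 4121)/(-2935 + 4581) = (-4/3*(-12) - 4121)/1646 = (16 - 4121)*(1/1646) = -4105*1/1646 = -4105/1646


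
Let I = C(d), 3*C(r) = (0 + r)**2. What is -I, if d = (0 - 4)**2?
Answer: -256/3 ≈ -85.333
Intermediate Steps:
d = 16 (d = (-4)**2 = 16)
C(r) = r**2/3 (C(r) = (0 + r)**2/3 = r**2/3)
I = 256/3 (I = (1/3)*16**2 = (1/3)*256 = 256/3 ≈ 85.333)
-I = -1*256/3 = -256/3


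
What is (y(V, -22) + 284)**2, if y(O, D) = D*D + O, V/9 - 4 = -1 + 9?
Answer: 767376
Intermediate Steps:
V = 108 (V = 36 + 9*(-1 + 9) = 36 + 9*8 = 36 + 72 = 108)
y(O, D) = O + D**2 (y(O, D) = D**2 + O = O + D**2)
(y(V, -22) + 284)**2 = ((108 + (-22)**2) + 284)**2 = ((108 + 484) + 284)**2 = (592 + 284)**2 = 876**2 = 767376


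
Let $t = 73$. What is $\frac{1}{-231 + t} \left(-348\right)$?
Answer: $\frac{174}{79} \approx 2.2025$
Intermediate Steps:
$\frac{1}{-231 + t} \left(-348\right) = \frac{1}{-231 + 73} \left(-348\right) = \frac{1}{-158} \left(-348\right) = \left(- \frac{1}{158}\right) \left(-348\right) = \frac{174}{79}$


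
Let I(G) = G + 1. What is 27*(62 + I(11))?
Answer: 1998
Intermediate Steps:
I(G) = 1 + G
27*(62 + I(11)) = 27*(62 + (1 + 11)) = 27*(62 + 12) = 27*74 = 1998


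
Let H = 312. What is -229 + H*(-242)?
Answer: -75733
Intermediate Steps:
-229 + H*(-242) = -229 + 312*(-242) = -229 - 75504 = -75733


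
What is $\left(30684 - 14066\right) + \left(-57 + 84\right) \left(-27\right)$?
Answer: $15889$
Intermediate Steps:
$\left(30684 - 14066\right) + \left(-57 + 84\right) \left(-27\right) = 16618 + 27 \left(-27\right) = 16618 - 729 = 15889$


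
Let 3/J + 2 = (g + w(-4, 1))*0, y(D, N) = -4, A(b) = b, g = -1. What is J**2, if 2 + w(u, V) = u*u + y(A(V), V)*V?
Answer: 9/4 ≈ 2.2500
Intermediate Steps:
w(u, V) = -2 + u**2 - 4*V (w(u, V) = -2 + (u*u - 4*V) = -2 + (u**2 - 4*V) = -2 + u**2 - 4*V)
J = -3/2 (J = 3/(-2 + (-1 + (-2 + (-4)**2 - 4*1))*0) = 3/(-2 + (-1 + (-2 + 16 - 4))*0) = 3/(-2 + (-1 + 10)*0) = 3/(-2 + 9*0) = 3/(-2 + 0) = 3/(-2) = 3*(-1/2) = -3/2 ≈ -1.5000)
J**2 = (-3/2)**2 = 9/4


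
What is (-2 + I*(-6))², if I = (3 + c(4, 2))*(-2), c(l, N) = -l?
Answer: 196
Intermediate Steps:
I = 2 (I = (3 - 1*4)*(-2) = (3 - 4)*(-2) = -1*(-2) = 2)
(-2 + I*(-6))² = (-2 + 2*(-6))² = (-2 - 12)² = (-14)² = 196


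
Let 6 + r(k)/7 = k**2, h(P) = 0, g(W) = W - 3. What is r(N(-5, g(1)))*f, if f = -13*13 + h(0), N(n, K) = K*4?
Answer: -68614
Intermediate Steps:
g(W) = -3 + W
N(n, K) = 4*K
r(k) = -42 + 7*k**2
f = -169 (f = -13*13 + 0 = -169 + 0 = -169)
r(N(-5, g(1)))*f = (-42 + 7*(4*(-3 + 1))**2)*(-169) = (-42 + 7*(4*(-2))**2)*(-169) = (-42 + 7*(-8)**2)*(-169) = (-42 + 7*64)*(-169) = (-42 + 448)*(-169) = 406*(-169) = -68614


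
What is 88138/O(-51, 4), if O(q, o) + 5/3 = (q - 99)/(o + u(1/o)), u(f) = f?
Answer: -4495038/1885 ≈ -2384.6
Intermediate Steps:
O(q, o) = -5/3 + (-99 + q)/(o + 1/o) (O(q, o) = -5/3 + (q - 99)/(o + 1/o) = -5/3 + (-99 + q)/(o + 1/o))
88138/O(-51, 4) = 88138/(((-5 - 1*4*(297 - 3*(-51) + 5*4))/(3*(1 + 4²)))) = 88138/(((-5 - 1*4*(297 + 153 + 20))/(3*(1 + 16)))) = 88138/(((⅓)*(-5 - 1*4*470)/17)) = 88138/(((⅓)*(1/17)*(-5 - 1880))) = 88138/(((⅓)*(1/17)*(-1885))) = 88138/(-1885/51) = 88138*(-51/1885) = -4495038/1885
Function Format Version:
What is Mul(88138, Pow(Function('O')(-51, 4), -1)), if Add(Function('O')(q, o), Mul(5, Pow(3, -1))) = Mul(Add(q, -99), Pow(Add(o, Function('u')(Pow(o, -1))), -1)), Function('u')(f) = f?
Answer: Rational(-4495038, 1885) ≈ -2384.6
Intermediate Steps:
Function('O')(q, o) = Add(Rational(-5, 3), Mul(Pow(Add(o, Pow(o, -1)), -1), Add(-99, q))) (Function('O')(q, o) = Add(Rational(-5, 3), Mul(Add(q, -99), Pow(Add(o, Pow(o, -1)), -1))) = Add(Rational(-5, 3), Mul(Add(-99, q), Pow(Add(o, Pow(o, -1)), -1))) = Add(Rational(-5, 3), Mul(Pow(Add(o, Pow(o, -1)), -1), Add(-99, q))))
Mul(88138, Pow(Function('O')(-51, 4), -1)) = Mul(88138, Pow(Mul(Rational(1, 3), Pow(Add(1, Pow(4, 2)), -1), Add(-5, Mul(-1, 4, Add(297, Mul(-3, -51), Mul(5, 4))))), -1)) = Mul(88138, Pow(Mul(Rational(1, 3), Pow(Add(1, 16), -1), Add(-5, Mul(-1, 4, Add(297, 153, 20)))), -1)) = Mul(88138, Pow(Mul(Rational(1, 3), Pow(17, -1), Add(-5, Mul(-1, 4, 470))), -1)) = Mul(88138, Pow(Mul(Rational(1, 3), Rational(1, 17), Add(-5, -1880)), -1)) = Mul(88138, Pow(Mul(Rational(1, 3), Rational(1, 17), -1885), -1)) = Mul(88138, Pow(Rational(-1885, 51), -1)) = Mul(88138, Rational(-51, 1885)) = Rational(-4495038, 1885)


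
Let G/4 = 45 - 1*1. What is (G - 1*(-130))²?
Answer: 93636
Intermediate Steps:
G = 176 (G = 4*(45 - 1*1) = 4*(45 - 1) = 4*44 = 176)
(G - 1*(-130))² = (176 - 1*(-130))² = (176 + 130)² = 306² = 93636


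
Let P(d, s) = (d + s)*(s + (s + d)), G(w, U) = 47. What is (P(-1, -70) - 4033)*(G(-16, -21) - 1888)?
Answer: -11005498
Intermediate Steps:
P(d, s) = (d + s)*(d + 2*s) (P(d, s) = (d + s)*(s + (d + s)) = (d + s)*(d + 2*s))
(P(-1, -70) - 4033)*(G(-16, -21) - 1888) = (((-1)² + 2*(-70)² + 3*(-1)*(-70)) - 4033)*(47 - 1888) = ((1 + 2*4900 + 210) - 4033)*(-1841) = ((1 + 9800 + 210) - 4033)*(-1841) = (10011 - 4033)*(-1841) = 5978*(-1841) = -11005498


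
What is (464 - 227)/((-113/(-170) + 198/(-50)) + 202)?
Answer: 201450/168899 ≈ 1.1927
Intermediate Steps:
(464 - 227)/((-113/(-170) + 198/(-50)) + 202) = 237/((-113*(-1/170) + 198*(-1/50)) + 202) = 237/((113/170 - 99/25) + 202) = 237/(-2801/850 + 202) = 237/(168899/850) = 237*(850/168899) = 201450/168899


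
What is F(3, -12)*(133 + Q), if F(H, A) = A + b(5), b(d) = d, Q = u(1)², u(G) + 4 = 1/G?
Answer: -994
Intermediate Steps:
u(G) = -4 + 1/G
Q = 9 (Q = (-4 + 1/1)² = (-4 + 1)² = (-3)² = 9)
F(H, A) = 5 + A (F(H, A) = A + 5 = 5 + A)
F(3, -12)*(133 + Q) = (5 - 12)*(133 + 9) = -7*142 = -994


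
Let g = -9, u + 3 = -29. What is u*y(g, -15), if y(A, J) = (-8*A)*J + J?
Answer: 35040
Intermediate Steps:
u = -32 (u = -3 - 29 = -32)
y(A, J) = J - 8*A*J (y(A, J) = -8*A*J + J = J - 8*A*J)
u*y(g, -15) = -(-480)*(1 - 8*(-9)) = -(-480)*(1 + 72) = -(-480)*73 = -32*(-1095) = 35040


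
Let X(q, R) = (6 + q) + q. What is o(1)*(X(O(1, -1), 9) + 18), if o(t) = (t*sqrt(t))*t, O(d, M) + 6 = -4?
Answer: 4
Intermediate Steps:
O(d, M) = -10 (O(d, M) = -6 - 4 = -10)
X(q, R) = 6 + 2*q
o(t) = t**(5/2) (o(t) = t**(3/2)*t = t**(5/2))
o(1)*(X(O(1, -1), 9) + 18) = 1**(5/2)*((6 + 2*(-10)) + 18) = 1*((6 - 20) + 18) = 1*(-14 + 18) = 1*4 = 4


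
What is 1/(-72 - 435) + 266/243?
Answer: 44873/41067 ≈ 1.0927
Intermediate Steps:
1/(-72 - 435) + 266/243 = 1/(-507) + 266*(1/243) = -1/507 + 266/243 = 44873/41067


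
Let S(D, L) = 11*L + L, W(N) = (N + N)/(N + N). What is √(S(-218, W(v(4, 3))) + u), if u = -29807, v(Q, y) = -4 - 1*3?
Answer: I*√29795 ≈ 172.61*I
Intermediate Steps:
v(Q, y) = -7 (v(Q, y) = -4 - 3 = -7)
W(N) = 1 (W(N) = (2*N)/((2*N)) = (2*N)*(1/(2*N)) = 1)
S(D, L) = 12*L
√(S(-218, W(v(4, 3))) + u) = √(12*1 - 29807) = √(12 - 29807) = √(-29795) = I*√29795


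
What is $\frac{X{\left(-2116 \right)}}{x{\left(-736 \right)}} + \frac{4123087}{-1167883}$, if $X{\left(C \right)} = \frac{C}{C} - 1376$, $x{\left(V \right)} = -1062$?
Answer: $- \frac{2772879269}{1240291746} \approx -2.2357$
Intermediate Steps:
$X{\left(C \right)} = -1375$ ($X{\left(C \right)} = 1 - 1376 = -1375$)
$\frac{X{\left(-2116 \right)}}{x{\left(-736 \right)}} + \frac{4123087}{-1167883} = - \frac{1375}{-1062} + \frac{4123087}{-1167883} = \left(-1375\right) \left(- \frac{1}{1062}\right) + 4123087 \left(- \frac{1}{1167883}\right) = \frac{1375}{1062} - \frac{4123087}{1167883} = - \frac{2772879269}{1240291746}$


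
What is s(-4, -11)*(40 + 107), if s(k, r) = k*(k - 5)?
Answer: 5292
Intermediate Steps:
s(k, r) = k*(-5 + k)
s(-4, -11)*(40 + 107) = (-4*(-5 - 4))*(40 + 107) = -4*(-9)*147 = 36*147 = 5292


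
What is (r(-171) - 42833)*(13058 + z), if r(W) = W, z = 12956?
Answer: -1118706056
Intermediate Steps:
(r(-171) - 42833)*(13058 + z) = (-171 - 42833)*(13058 + 12956) = -43004*26014 = -1118706056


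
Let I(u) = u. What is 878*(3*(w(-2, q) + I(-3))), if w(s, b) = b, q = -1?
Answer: -10536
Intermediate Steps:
878*(3*(w(-2, q) + I(-3))) = 878*(3*(-1 - 3)) = 878*(3*(-4)) = 878*(-12) = -10536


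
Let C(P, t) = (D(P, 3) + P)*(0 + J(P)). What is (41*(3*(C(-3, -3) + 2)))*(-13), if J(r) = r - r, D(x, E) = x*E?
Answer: -3198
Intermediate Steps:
D(x, E) = E*x
J(r) = 0
C(P, t) = 0 (C(P, t) = (3*P + P)*(0 + 0) = (4*P)*0 = 0)
(41*(3*(C(-3, -3) + 2)))*(-13) = (41*(3*(0 + 2)))*(-13) = (41*(3*2))*(-13) = (41*6)*(-13) = 246*(-13) = -3198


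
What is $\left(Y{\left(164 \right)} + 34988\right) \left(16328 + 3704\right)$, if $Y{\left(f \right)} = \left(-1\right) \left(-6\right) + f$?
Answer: $704285056$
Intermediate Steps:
$Y{\left(f \right)} = 6 + f$
$\left(Y{\left(164 \right)} + 34988\right) \left(16328 + 3704\right) = \left(\left(6 + 164\right) + 34988\right) \left(16328 + 3704\right) = \left(170 + 34988\right) 20032 = 35158 \cdot 20032 = 704285056$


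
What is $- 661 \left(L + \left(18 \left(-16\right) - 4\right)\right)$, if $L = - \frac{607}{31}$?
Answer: $\frac{6384599}{31} \approx 2.0595 \cdot 10^{5}$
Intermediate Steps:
$L = - \frac{607}{31}$ ($L = \left(-607\right) \frac{1}{31} = - \frac{607}{31} \approx -19.581$)
$- 661 \left(L + \left(18 \left(-16\right) - 4\right)\right) = - 661 \left(- \frac{607}{31} + \left(18 \left(-16\right) - 4\right)\right) = - 661 \left(- \frac{607}{31} - 292\right) = \left(-661\right) \left(- \frac{9659}{31}\right) = \frac{6384599}{31}$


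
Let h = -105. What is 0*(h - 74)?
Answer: 0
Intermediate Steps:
0*(h - 74) = 0*(-105 - 74) = 0*(-179) = 0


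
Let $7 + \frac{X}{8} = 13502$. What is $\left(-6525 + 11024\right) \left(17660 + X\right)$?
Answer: $565164380$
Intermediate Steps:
$X = 107960$ ($X = -56 + 8 \cdot 13502 = -56 + 108016 = 107960$)
$\left(-6525 + 11024\right) \left(17660 + X\right) = \left(-6525 + 11024\right) \left(17660 + 107960\right) = 4499 \cdot 125620 = 565164380$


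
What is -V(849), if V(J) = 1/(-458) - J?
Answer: 388843/458 ≈ 849.00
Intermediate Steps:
V(J) = -1/458 - J
-V(849) = -(-1/458 - 1*849) = -(-1/458 - 849) = -1*(-388843/458) = 388843/458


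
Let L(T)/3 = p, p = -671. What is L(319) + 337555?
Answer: 335542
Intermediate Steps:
L(T) = -2013 (L(T) = 3*(-671) = -2013)
L(319) + 337555 = -2013 + 337555 = 335542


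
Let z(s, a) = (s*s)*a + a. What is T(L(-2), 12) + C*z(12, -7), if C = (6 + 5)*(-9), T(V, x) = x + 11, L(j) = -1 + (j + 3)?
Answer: 100508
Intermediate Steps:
L(j) = 2 + j (L(j) = -1 + (3 + j) = 2 + j)
T(V, x) = 11 + x
z(s, a) = a + a*s² (z(s, a) = s²*a + a = a*s² + a = a + a*s²)
C = -99 (C = 11*(-9) = -99)
T(L(-2), 12) + C*z(12, -7) = (11 + 12) - (-693)*(1 + 12²) = 23 - (-693)*(1 + 144) = 23 - (-693)*145 = 23 - 99*(-1015) = 23 + 100485 = 100508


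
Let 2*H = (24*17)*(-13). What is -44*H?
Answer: 116688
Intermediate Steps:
H = -2652 (H = ((24*17)*(-13))/2 = (408*(-13))/2 = (½)*(-5304) = -2652)
-44*H = -44*(-2652) = 116688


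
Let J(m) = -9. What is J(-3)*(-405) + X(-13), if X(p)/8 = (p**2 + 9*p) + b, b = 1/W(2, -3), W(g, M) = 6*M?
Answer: 36545/9 ≈ 4060.6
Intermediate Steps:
b = -1/18 (b = 1/(6*(-3)) = 1/(-18) = -1/18 ≈ -0.055556)
X(p) = -4/9 + 8*p**2 + 72*p (X(p) = 8*((p**2 + 9*p) - 1/18) = 8*(-1/18 + p**2 + 9*p) = -4/9 + 8*p**2 + 72*p)
J(-3)*(-405) + X(-13) = -9*(-405) + (-4/9 + 8*(-13)**2 + 72*(-13)) = 3645 + (-4/9 + 8*169 - 936) = 3645 + (-4/9 + 1352 - 936) = 3645 + 3740/9 = 36545/9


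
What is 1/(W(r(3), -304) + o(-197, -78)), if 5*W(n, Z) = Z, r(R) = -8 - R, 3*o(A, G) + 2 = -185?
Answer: -15/1847 ≈ -0.0081213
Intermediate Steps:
o(A, G) = -187/3 (o(A, G) = -⅔ + (⅓)*(-185) = -⅔ - 185/3 = -187/3)
W(n, Z) = Z/5
1/(W(r(3), -304) + o(-197, -78)) = 1/((⅕)*(-304) - 187/3) = 1/(-304/5 - 187/3) = 1/(-1847/15) = -15/1847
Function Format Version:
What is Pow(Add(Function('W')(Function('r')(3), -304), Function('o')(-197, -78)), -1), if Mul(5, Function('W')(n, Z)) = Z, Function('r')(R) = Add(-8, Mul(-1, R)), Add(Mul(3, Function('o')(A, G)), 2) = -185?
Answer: Rational(-15, 1847) ≈ -0.0081213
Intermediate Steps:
Function('o')(A, G) = Rational(-187, 3) (Function('o')(A, G) = Add(Rational(-2, 3), Mul(Rational(1, 3), -185)) = Add(Rational(-2, 3), Rational(-185, 3)) = Rational(-187, 3))
Function('W')(n, Z) = Mul(Rational(1, 5), Z)
Pow(Add(Function('W')(Function('r')(3), -304), Function('o')(-197, -78)), -1) = Pow(Add(Mul(Rational(1, 5), -304), Rational(-187, 3)), -1) = Pow(Add(Rational(-304, 5), Rational(-187, 3)), -1) = Pow(Rational(-1847, 15), -1) = Rational(-15, 1847)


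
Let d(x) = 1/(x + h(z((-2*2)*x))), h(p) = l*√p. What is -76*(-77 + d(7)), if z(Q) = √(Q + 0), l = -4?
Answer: 152*(-269 + 154*7^(¼)*(1 + I))/(-7 + 4*√2*7^(¼)*√I) ≈ 5851.1 - 11.614*I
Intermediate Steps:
z(Q) = √Q
h(p) = -4*√p
d(x) = 1/(x - 4*√2*(-x)^(¼)) (d(x) = 1/(x - 4*(-4*x)^(¼)) = 1/(x - 4*√2*(-x)^(¼)))
-76*(-77 + d(7)) = -76*(-77 + 1/(7 - 4*√2*(-1*7)^(¼))) = -76*(-77 + 1/(7 - 4*√2*(-7)^(¼))) = -76*(-77 + 1/(7 - 4*(-7)^(¼)*√2)) = 5852 - 76/(7 - 4*(-7)^(¼)*√2)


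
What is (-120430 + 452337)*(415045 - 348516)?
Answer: 22081440803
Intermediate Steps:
(-120430 + 452337)*(415045 - 348516) = 331907*66529 = 22081440803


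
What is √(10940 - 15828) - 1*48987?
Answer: -48987 + 2*I*√1222 ≈ -48987.0 + 69.914*I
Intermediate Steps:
√(10940 - 15828) - 1*48987 = √(-4888) - 48987 = 2*I*√1222 - 48987 = -48987 + 2*I*√1222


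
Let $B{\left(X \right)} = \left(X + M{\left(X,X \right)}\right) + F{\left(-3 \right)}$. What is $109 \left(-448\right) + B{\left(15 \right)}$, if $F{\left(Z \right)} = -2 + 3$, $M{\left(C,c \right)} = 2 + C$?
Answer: $-48799$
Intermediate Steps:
$F{\left(Z \right)} = 1$
$B{\left(X \right)} = 3 + 2 X$ ($B{\left(X \right)} = \left(X + \left(2 + X\right)\right) + 1 = \left(2 + 2 X\right) + 1 = 3 + 2 X$)
$109 \left(-448\right) + B{\left(15 \right)} = 109 \left(-448\right) + \left(3 + 2 \cdot 15\right) = -48832 + \left(3 + 30\right) = -48832 + 33 = -48799$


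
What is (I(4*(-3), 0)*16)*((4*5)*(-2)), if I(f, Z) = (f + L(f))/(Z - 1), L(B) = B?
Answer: -15360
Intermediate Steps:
I(f, Z) = 2*f/(-1 + Z) (I(f, Z) = (f + f)/(Z - 1) = (2*f)/(-1 + Z) = 2*f/(-1 + Z))
(I(4*(-3), 0)*16)*((4*5)*(-2)) = ((2*(4*(-3))/(-1 + 0))*16)*((4*5)*(-2)) = ((2*(-12)/(-1))*16)*(20*(-2)) = ((2*(-12)*(-1))*16)*(-40) = (24*16)*(-40) = 384*(-40) = -15360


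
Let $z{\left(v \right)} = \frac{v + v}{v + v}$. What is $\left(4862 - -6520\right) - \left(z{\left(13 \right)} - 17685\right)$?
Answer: $29066$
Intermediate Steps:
$z{\left(v \right)} = 1$ ($z{\left(v \right)} = \frac{2 v}{2 v} = 2 v \frac{1}{2 v} = 1$)
$\left(4862 - -6520\right) - \left(z{\left(13 \right)} - 17685\right) = \left(4862 - -6520\right) - \left(1 - 17685\right) = \left(4862 + 6520\right) - \left(1 - 17685\right) = 11382 - -17684 = 11382 + 17684 = 29066$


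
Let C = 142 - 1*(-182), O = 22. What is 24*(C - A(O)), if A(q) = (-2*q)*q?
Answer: 31008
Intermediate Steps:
A(q) = -2*q²
C = 324 (C = 142 + 182 = 324)
24*(C - A(O)) = 24*(324 - (-2)*22²) = 24*(324 - (-2)*484) = 24*(324 - 1*(-968)) = 24*(324 + 968) = 24*1292 = 31008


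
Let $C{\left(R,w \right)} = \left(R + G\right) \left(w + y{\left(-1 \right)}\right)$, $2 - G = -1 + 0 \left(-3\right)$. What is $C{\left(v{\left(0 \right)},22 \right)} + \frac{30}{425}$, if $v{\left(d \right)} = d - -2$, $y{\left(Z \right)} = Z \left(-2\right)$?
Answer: $\frac{10206}{85} \approx 120.07$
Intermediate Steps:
$y{\left(Z \right)} = - 2 Z$
$G = 3$ ($G = 2 - \left(-1 + 0 \left(-3\right)\right) = 2 - \left(-1 + 0\right) = 2 - -1 = 2 + 1 = 3$)
$v{\left(d \right)} = 2 + d$ ($v{\left(d \right)} = d + 2 = 2 + d$)
$C{\left(R,w \right)} = \left(2 + w\right) \left(3 + R\right)$ ($C{\left(R,w \right)} = \left(R + 3\right) \left(w - -2\right) = \left(3 + R\right) \left(w + 2\right) = \left(3 + R\right) \left(2 + w\right) = \left(2 + w\right) \left(3 + R\right)$)
$C{\left(v{\left(0 \right)},22 \right)} + \frac{30}{425} = \left(6 + 2 \left(2 + 0\right) + 3 \cdot 22 + \left(2 + 0\right) 22\right) + \frac{30}{425} = \left(6 + 2 \cdot 2 + 66 + 2 \cdot 22\right) + 30 \cdot \frac{1}{425} = \left(6 + 4 + 66 + 44\right) + \frac{6}{85} = 120 + \frac{6}{85} = \frac{10206}{85}$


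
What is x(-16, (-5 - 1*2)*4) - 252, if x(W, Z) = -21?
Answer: -273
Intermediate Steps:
x(-16, (-5 - 1*2)*4) - 252 = -21 - 252 = -273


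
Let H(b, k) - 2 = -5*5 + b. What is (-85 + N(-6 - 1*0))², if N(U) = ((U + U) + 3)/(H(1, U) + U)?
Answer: 5621641/784 ≈ 7170.5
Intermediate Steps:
H(b, k) = -23 + b (H(b, k) = 2 + (-5*5 + b) = 2 + (-25 + b) = -23 + b)
N(U) = (3 + 2*U)/(-22 + U) (N(U) = ((U + U) + 3)/((-23 + 1) + U) = (2*U + 3)/(-22 + U) = (3 + 2*U)/(-22 + U))
(-85 + N(-6 - 1*0))² = (-85 + (3 + 2*(-6 - 1*0))/(-22 + (-6 - 1*0)))² = (-85 + (3 + 2*(-6 + 0))/(-22 + (-6 + 0)))² = (-85 + (3 + 2*(-6))/(-22 - 6))² = (-85 + (3 - 12)/(-28))² = (-85 - 1/28*(-9))² = (-85 + 9/28)² = (-2371/28)² = 5621641/784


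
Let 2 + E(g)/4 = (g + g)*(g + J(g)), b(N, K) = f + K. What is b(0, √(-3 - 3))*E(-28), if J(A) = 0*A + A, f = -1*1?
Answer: -12536 + 12536*I*√6 ≈ -12536.0 + 30707.0*I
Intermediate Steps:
f = -1
J(A) = A (J(A) = 0 + A = A)
b(N, K) = -1 + K
E(g) = -8 + 16*g² (E(g) = -8 + 4*((g + g)*(g + g)) = -8 + 4*((2*g)*(2*g)) = -8 + 4*(4*g²) = -8 + 16*g²)
b(0, √(-3 - 3))*E(-28) = (-1 + √(-3 - 3))*(-8 + 16*(-28)²) = (-1 + √(-6))*(-8 + 16*784) = (-1 + I*√6)*(-8 + 12544) = (-1 + I*√6)*12536 = -12536 + 12536*I*√6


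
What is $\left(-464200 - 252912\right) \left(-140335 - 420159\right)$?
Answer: $401936973328$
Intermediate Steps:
$\left(-464200 - 252912\right) \left(-140335 - 420159\right) = \left(-717112\right) \left(-560494\right) = 401936973328$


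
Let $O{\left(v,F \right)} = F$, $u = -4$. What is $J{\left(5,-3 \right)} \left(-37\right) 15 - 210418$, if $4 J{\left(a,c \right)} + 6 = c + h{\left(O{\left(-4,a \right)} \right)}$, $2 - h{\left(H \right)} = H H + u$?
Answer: $-206533$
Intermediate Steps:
$h{\left(H \right)} = 6 - H^{2}$ ($h{\left(H \right)} = 2 - \left(H H - 4\right) = 2 - \left(H^{2} - 4\right) = 2 - \left(-4 + H^{2}\right) = 6 - H^{2}$)
$J{\left(a,c \right)} = - \frac{a^{2}}{4} + \frac{c}{4}$ ($J{\left(a,c \right)} = - \frac{3}{2} + \frac{c - \left(-6 + a^{2}\right)}{4} = - \frac{3}{2} + \frac{6 + c - a^{2}}{4} = - \frac{3}{2} + \left(\frac{3}{2} - \frac{a^{2}}{4} + \frac{c}{4}\right) = - \frac{a^{2}}{4} + \frac{c}{4}$)
$J{\left(5,-3 \right)} \left(-37\right) 15 - 210418 = \left(- \frac{5^{2}}{4} + \frac{1}{4} \left(-3\right)\right) \left(-37\right) 15 - 210418 = \left(\left(- \frac{1}{4}\right) 25 - \frac{3}{4}\right) \left(-37\right) 15 - 210418 = \left(- \frac{25}{4} - \frac{3}{4}\right) \left(-37\right) 15 - 210418 = \left(-7\right) \left(-37\right) 15 - 210418 = 259 \cdot 15 - 210418 = 3885 - 210418 = -206533$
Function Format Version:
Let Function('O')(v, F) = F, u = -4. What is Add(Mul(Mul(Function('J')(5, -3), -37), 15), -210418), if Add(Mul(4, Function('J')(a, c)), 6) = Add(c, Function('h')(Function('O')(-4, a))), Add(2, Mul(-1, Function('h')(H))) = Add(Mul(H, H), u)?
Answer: -206533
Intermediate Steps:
Function('h')(H) = Add(6, Mul(-1, Pow(H, 2))) (Function('h')(H) = Add(2, Mul(-1, Add(Mul(H, H), -4))) = Add(2, Mul(-1, Add(Pow(H, 2), -4))) = Add(2, Mul(-1, Add(-4, Pow(H, 2)))) = Add(2, Add(4, Mul(-1, Pow(H, 2)))) = Add(6, Mul(-1, Pow(H, 2))))
Function('J')(a, c) = Add(Mul(Rational(-1, 4), Pow(a, 2)), Mul(Rational(1, 4), c)) (Function('J')(a, c) = Add(Rational(-3, 2), Mul(Rational(1, 4), Add(c, Add(6, Mul(-1, Pow(a, 2)))))) = Add(Rational(-3, 2), Mul(Rational(1, 4), Add(6, c, Mul(-1, Pow(a, 2))))) = Add(Rational(-3, 2), Add(Rational(3, 2), Mul(Rational(-1, 4), Pow(a, 2)), Mul(Rational(1, 4), c))) = Add(Mul(Rational(-1, 4), Pow(a, 2)), Mul(Rational(1, 4), c)))
Add(Mul(Mul(Function('J')(5, -3), -37), 15), -210418) = Add(Mul(Mul(Add(Mul(Rational(-1, 4), Pow(5, 2)), Mul(Rational(1, 4), -3)), -37), 15), -210418) = Add(Mul(Mul(Add(Mul(Rational(-1, 4), 25), Rational(-3, 4)), -37), 15), -210418) = Add(Mul(Mul(Add(Rational(-25, 4), Rational(-3, 4)), -37), 15), -210418) = Add(Mul(Mul(-7, -37), 15), -210418) = Add(Mul(259, 15), -210418) = Add(3885, -210418) = -206533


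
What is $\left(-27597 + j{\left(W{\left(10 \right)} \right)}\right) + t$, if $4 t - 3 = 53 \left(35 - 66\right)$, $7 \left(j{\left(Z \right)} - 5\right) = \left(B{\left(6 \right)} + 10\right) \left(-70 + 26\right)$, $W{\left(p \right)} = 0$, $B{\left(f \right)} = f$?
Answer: $- \frac{196718}{7} \approx -28103.0$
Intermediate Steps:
$j{\left(Z \right)} = - \frac{669}{7}$ ($j{\left(Z \right)} = 5 + \frac{\left(6 + 10\right) \left(-70 + 26\right)}{7} = 5 + \frac{16 \left(-44\right)}{7} = 5 + \frac{1}{7} \left(-704\right) = 5 - \frac{704}{7} = - \frac{669}{7}$)
$t = -410$ ($t = \frac{3}{4} + \frac{53 \left(35 - 66\right)}{4} = \frac{3}{4} + \frac{53 \left(-31\right)}{4} = \frac{3}{4} + \frac{1}{4} \left(-1643\right) = \frac{3}{4} - \frac{1643}{4} = -410$)
$\left(-27597 + j{\left(W{\left(10 \right)} \right)}\right) + t = \left(-27597 - \frac{669}{7}\right) - 410 = - \frac{193848}{7} - 410 = - \frac{196718}{7}$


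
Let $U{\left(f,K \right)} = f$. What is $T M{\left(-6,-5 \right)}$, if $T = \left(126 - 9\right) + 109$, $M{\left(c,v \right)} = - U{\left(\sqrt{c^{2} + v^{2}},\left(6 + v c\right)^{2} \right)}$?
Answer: $- 226 \sqrt{61} \approx -1765.1$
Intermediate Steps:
$M{\left(c,v \right)} = - \sqrt{c^{2} + v^{2}}$
$T = 226$ ($T = 117 + 109 = 226$)
$T M{\left(-6,-5 \right)} = 226 \left(- \sqrt{\left(-6\right)^{2} + \left(-5\right)^{2}}\right) = 226 \left(- \sqrt{36 + 25}\right) = 226 \left(- \sqrt{61}\right) = - 226 \sqrt{61}$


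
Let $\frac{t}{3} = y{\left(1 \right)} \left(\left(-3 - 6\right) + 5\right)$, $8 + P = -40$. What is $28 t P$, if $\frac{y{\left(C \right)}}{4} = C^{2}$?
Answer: $64512$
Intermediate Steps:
$y{\left(C \right)} = 4 C^{2}$
$P = -48$ ($P = -8 - 40 = -48$)
$t = -48$ ($t = 3 \cdot 4 \cdot 1^{2} \left(\left(-3 - 6\right) + 5\right) = 3 \cdot 4 \cdot 1 \left(\left(-3 - 6\right) + 5\right) = 3 \cdot 4 \left(-9 + 5\right) = 3 \cdot 4 \left(-4\right) = 3 \left(-16\right) = -48$)
$28 t P = 28 \left(-48\right) \left(-48\right) = \left(-1344\right) \left(-48\right) = 64512$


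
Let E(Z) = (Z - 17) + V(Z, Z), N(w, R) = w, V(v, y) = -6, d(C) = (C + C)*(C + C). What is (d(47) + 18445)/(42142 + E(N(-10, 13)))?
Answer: 27281/42109 ≈ 0.64787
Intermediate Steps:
d(C) = 4*C**2 (d(C) = (2*C)*(2*C) = 4*C**2)
E(Z) = -23 + Z (E(Z) = (Z - 17) - 6 = (-17 + Z) - 6 = -23 + Z)
(d(47) + 18445)/(42142 + E(N(-10, 13))) = (4*47**2 + 18445)/(42142 + (-23 - 10)) = (4*2209 + 18445)/(42142 - 33) = (8836 + 18445)/42109 = 27281*(1/42109) = 27281/42109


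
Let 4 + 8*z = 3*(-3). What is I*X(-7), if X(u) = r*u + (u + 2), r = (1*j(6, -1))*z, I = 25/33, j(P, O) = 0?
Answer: -125/33 ≈ -3.7879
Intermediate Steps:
z = -13/8 (z = -½ + (3*(-3))/8 = -½ + (⅛)*(-9) = -½ - 9/8 = -13/8 ≈ -1.6250)
I = 25/33 (I = 25*(1/33) = 25/33 ≈ 0.75758)
r = 0 (r = (1*0)*(-13/8) = 0*(-13/8) = 0)
X(u) = 2 + u (X(u) = 0*u + (u + 2) = 0 + (2 + u) = 2 + u)
I*X(-7) = 25*(2 - 7)/33 = (25/33)*(-5) = -125/33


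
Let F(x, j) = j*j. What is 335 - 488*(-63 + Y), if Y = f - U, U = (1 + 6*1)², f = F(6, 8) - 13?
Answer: 30103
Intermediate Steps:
F(x, j) = j²
f = 51 (f = 8² - 13 = 64 - 13 = 51)
U = 49 (U = (1 + 6)² = 7² = 49)
Y = 2 (Y = 51 - 1*49 = 51 - 49 = 2)
335 - 488*(-63 + Y) = 335 - 488*(-63 + 2) = 335 - 488*(-61) = 335 + 29768 = 30103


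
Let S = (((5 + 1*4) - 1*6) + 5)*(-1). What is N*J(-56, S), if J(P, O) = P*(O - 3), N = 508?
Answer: 312928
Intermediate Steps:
S = -8 (S = (((5 + 4) - 6) + 5)*(-1) = ((9 - 6) + 5)*(-1) = (3 + 5)*(-1) = 8*(-1) = -8)
J(P, O) = P*(-3 + O)
N*J(-56, S) = 508*(-56*(-3 - 8)) = 508*(-56*(-11)) = 508*616 = 312928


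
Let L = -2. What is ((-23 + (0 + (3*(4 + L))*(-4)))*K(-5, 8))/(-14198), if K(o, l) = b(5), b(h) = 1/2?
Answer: 47/28396 ≈ 0.0016552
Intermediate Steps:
b(h) = ½ (b(h) = 1*(½) = ½)
K(o, l) = ½
((-23 + (0 + (3*(4 + L))*(-4)))*K(-5, 8))/(-14198) = ((-23 + (0 + (3*(4 - 2))*(-4)))*(½))/(-14198) = ((-23 + (0 + (3*2)*(-4)))*(½))*(-1/14198) = ((-23 + (0 + 6*(-4)))*(½))*(-1/14198) = ((-23 + (0 - 24))*(½))*(-1/14198) = ((-23 - 24)*(½))*(-1/14198) = -47*½*(-1/14198) = -47/2*(-1/14198) = 47/28396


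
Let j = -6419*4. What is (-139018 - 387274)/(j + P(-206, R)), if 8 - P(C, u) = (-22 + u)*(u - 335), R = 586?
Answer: 10121/3216 ≈ 3.1471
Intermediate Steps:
P(C, u) = 8 - (-335 + u)*(-22 + u) (P(C, u) = 8 - (-22 + u)*(u - 335) = 8 - (-22 + u)*(-335 + u) = 8 - (-335 + u)*(-22 + u))
j = -25676
(-139018 - 387274)/(j + P(-206, R)) = (-139018 - 387274)/(-25676 + (-7362 - 1*586² + 357*586)) = -526292/(-25676 + (-7362 - 1*343396 + 209202)) = -526292/(-25676 + (-7362 - 343396 + 209202)) = -526292/(-25676 - 141556) = -526292/(-167232) = -526292*(-1/167232) = 10121/3216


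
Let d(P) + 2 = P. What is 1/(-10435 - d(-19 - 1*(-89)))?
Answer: -1/10503 ≈ -9.5211e-5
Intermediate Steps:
d(P) = -2 + P
1/(-10435 - d(-19 - 1*(-89))) = 1/(-10435 - (-2 + (-19 - 1*(-89)))) = 1/(-10435 - (-2 + (-19 + 89))) = 1/(-10435 - (-2 + 70)) = 1/(-10435 - 1*68) = 1/(-10435 - 68) = 1/(-10503) = -1/10503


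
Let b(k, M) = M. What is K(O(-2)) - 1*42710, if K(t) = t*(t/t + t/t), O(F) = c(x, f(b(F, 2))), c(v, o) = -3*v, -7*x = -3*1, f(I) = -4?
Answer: -298988/7 ≈ -42713.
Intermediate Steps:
x = 3/7 (x = -(-3)/7 = -1/7*(-3) = 3/7 ≈ 0.42857)
O(F) = -9/7 (O(F) = -3*3/7 = -9/7)
K(t) = 2*t (K(t) = t*(1 + 1) = t*2 = 2*t)
K(O(-2)) - 1*42710 = 2*(-9/7) - 1*42710 = -18/7 - 42710 = -298988/7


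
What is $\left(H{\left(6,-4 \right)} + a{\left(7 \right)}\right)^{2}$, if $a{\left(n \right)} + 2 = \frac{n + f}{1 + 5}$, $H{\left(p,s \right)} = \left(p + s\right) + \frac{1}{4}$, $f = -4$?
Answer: $\frac{9}{16} \approx 0.5625$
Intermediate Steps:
$H{\left(p,s \right)} = \frac{1}{4} + p + s$ ($H{\left(p,s \right)} = \left(p + s\right) + \frac{1}{4} = \frac{1}{4} + p + s$)
$a{\left(n \right)} = - \frac{8}{3} + \frac{n}{6}$ ($a{\left(n \right)} = -2 + \frac{n - 4}{1 + 5} = -2 + \frac{-4 + n}{6} = -2 + \left(-4 + n\right) \frac{1}{6} = -2 + \left(- \frac{2}{3} + \frac{n}{6}\right) = - \frac{8}{3} + \frac{n}{6}$)
$\left(H{\left(6,-4 \right)} + a{\left(7 \right)}\right)^{2} = \left(\left(\frac{1}{4} + 6 - 4\right) + \left(- \frac{8}{3} + \frac{1}{6} \cdot 7\right)\right)^{2} = \left(\frac{9}{4} + \left(- \frac{8}{3} + \frac{7}{6}\right)\right)^{2} = \left(\frac{9}{4} - \frac{3}{2}\right)^{2} = \left(\frac{3}{4}\right)^{2} = \frac{9}{16}$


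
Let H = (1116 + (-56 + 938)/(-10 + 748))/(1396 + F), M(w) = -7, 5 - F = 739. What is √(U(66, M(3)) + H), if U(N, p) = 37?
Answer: √28500701378/27142 ≈ 6.2199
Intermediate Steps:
F = -734 (F = 5 - 1*739 = 5 - 739 = -734)
H = 45805/27142 (H = (1116 + (-56 + 938)/(-10 + 748))/(1396 - 734) = (1116 + 882/738)/662 = (1116 + 882*(1/738))*(1/662) = (1116 + 49/41)*(1/662) = (45805/41)*(1/662) = 45805/27142 ≈ 1.6876)
√(U(66, M(3)) + H) = √(37 + 45805/27142) = √(1050059/27142) = √28500701378/27142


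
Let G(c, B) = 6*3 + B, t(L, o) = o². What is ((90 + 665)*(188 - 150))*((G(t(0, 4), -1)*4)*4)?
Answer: 7803680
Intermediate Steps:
G(c, B) = 18 + B
((90 + 665)*(188 - 150))*((G(t(0, 4), -1)*4)*4) = ((90 + 665)*(188 - 150))*(((18 - 1)*4)*4) = (755*38)*((17*4)*4) = 28690*(68*4) = 28690*272 = 7803680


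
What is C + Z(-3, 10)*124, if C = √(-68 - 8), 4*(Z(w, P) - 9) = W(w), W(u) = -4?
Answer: 992 + 2*I*√19 ≈ 992.0 + 8.7178*I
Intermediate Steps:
Z(w, P) = 8 (Z(w, P) = 9 + (¼)*(-4) = 9 - 1 = 8)
C = 2*I*√19 (C = √(-76) = 2*I*√19 ≈ 8.7178*I)
C + Z(-3, 10)*124 = 2*I*√19 + 8*124 = 2*I*√19 + 992 = 992 + 2*I*√19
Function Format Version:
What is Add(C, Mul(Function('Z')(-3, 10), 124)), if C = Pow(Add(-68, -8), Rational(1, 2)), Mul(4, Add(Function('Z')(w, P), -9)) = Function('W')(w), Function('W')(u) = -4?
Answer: Add(992, Mul(2, I, Pow(19, Rational(1, 2)))) ≈ Add(992.00, Mul(8.7178, I))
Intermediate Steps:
Function('Z')(w, P) = 8 (Function('Z')(w, P) = Add(9, Mul(Rational(1, 4), -4)) = Add(9, -1) = 8)
C = Mul(2, I, Pow(19, Rational(1, 2))) (C = Pow(-76, Rational(1, 2)) = Mul(2, I, Pow(19, Rational(1, 2))) ≈ Mul(8.7178, I))
Add(C, Mul(Function('Z')(-3, 10), 124)) = Add(Mul(2, I, Pow(19, Rational(1, 2))), Mul(8, 124)) = Add(Mul(2, I, Pow(19, Rational(1, 2))), 992) = Add(992, Mul(2, I, Pow(19, Rational(1, 2))))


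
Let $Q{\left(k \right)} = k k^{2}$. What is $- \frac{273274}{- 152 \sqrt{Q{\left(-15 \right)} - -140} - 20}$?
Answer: $\frac{136637}{1868546} - \frac{2596103 i \sqrt{3235}}{4671365} \approx 0.073125 - 31.609 i$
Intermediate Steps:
$Q{\left(k \right)} = k^{3}$
$- \frac{273274}{- 152 \sqrt{Q{\left(-15 \right)} - -140} - 20} = - \frac{273274}{- 152 \sqrt{\left(-15\right)^{3} - -140} - 20} = - \frac{273274}{- 152 \sqrt{-3375 + 140} - 20} = - \frac{273274}{- 152 \sqrt{-3235} - 20} = - \frac{273274}{- 152 i \sqrt{3235} - 20} = - \frac{273274}{-20 - 152 i \sqrt{3235}}$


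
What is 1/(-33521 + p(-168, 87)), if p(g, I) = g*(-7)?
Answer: -1/32345 ≈ -3.0917e-5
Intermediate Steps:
p(g, I) = -7*g
1/(-33521 + p(-168, 87)) = 1/(-33521 - 7*(-168)) = 1/(-33521 + 1176) = 1/(-32345) = -1/32345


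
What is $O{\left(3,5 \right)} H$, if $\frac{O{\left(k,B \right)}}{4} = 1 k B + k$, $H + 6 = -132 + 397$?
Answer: $18648$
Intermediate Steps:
$H = 259$ ($H = -6 + \left(-132 + 397\right) = -6 + 265 = 259$)
$O{\left(k,B \right)} = 4 k + 4 B k$ ($O{\left(k,B \right)} = 4 \left(1 k B + k\right) = 4 \left(k B + k\right) = 4 \left(B k + k\right) = 4 \left(k + B k\right) = 4 k + 4 B k$)
$O{\left(3,5 \right)} H = 4 \cdot 3 \left(1 + 5\right) 259 = 4 \cdot 3 \cdot 6 \cdot 259 = 72 \cdot 259 = 18648$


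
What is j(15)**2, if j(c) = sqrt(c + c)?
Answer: 30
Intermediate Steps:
j(c) = sqrt(2)*sqrt(c) (j(c) = sqrt(2*c) = sqrt(2)*sqrt(c))
j(15)**2 = (sqrt(2)*sqrt(15))**2 = (sqrt(30))**2 = 30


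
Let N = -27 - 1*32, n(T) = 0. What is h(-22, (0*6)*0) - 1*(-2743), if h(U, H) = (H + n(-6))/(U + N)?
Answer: 2743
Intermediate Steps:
N = -59 (N = -27 - 32 = -59)
h(U, H) = H/(-59 + U) (h(U, H) = (H + 0)/(U - 59) = H/(-59 + U))
h(-22, (0*6)*0) - 1*(-2743) = ((0*6)*0)/(-59 - 22) - 1*(-2743) = (0*0)/(-81) + 2743 = 0*(-1/81) + 2743 = 0 + 2743 = 2743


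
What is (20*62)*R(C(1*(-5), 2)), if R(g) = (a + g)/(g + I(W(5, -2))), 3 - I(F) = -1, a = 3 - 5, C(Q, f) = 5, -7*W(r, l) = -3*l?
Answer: 1240/3 ≈ 413.33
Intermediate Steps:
W(r, l) = 3*l/7 (W(r, l) = -(-3)*l/7 = 3*l/7)
a = -2
I(F) = 4 (I(F) = 3 - 1*(-1) = 3 + 1 = 4)
R(g) = (-2 + g)/(4 + g) (R(g) = (-2 + g)/(g + 4) = (-2 + g)/(4 + g))
(20*62)*R(C(1*(-5), 2)) = (20*62)*((-2 + 5)/(4 + 5)) = 1240*(3/9) = 1240*((⅑)*3) = 1240*(⅓) = 1240/3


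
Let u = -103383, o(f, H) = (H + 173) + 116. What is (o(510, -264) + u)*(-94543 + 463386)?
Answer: -38122874794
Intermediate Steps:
o(f, H) = 289 + H (o(f, H) = (173 + H) + 116 = 289 + H)
(o(510, -264) + u)*(-94543 + 463386) = ((289 - 264) - 103383)*(-94543 + 463386) = (25 - 103383)*368843 = -103358*368843 = -38122874794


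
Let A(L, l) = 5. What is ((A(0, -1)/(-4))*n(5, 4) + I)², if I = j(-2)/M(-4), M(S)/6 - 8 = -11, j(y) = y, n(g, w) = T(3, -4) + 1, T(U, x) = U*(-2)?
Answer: 52441/1296 ≈ 40.464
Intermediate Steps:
T(U, x) = -2*U
n(g, w) = -5 (n(g, w) = -2*3 + 1 = -6 + 1 = -5)
M(S) = -18 (M(S) = 48 + 6*(-11) = 48 - 66 = -18)
I = ⅑ (I = -2/(-18) = -2*(-1/18) = ⅑ ≈ 0.11111)
((A(0, -1)/(-4))*n(5, 4) + I)² = ((5/(-4))*(-5) + ⅑)² = ((5*(-¼))*(-5) + ⅑)² = (-5/4*(-5) + ⅑)² = (25/4 + ⅑)² = (229/36)² = 52441/1296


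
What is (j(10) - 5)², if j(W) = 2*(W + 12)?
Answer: 1521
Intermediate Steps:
j(W) = 24 + 2*W (j(W) = 2*(12 + W) = 24 + 2*W)
(j(10) - 5)² = ((24 + 2*10) - 5)² = ((24 + 20) - 5)² = (44 - 5)² = 39² = 1521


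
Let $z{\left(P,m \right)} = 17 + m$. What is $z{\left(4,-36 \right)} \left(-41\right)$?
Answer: $779$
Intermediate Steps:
$z{\left(4,-36 \right)} \left(-41\right) = \left(17 - 36\right) \left(-41\right) = \left(-19\right) \left(-41\right) = 779$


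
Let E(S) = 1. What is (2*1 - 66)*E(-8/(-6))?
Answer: -64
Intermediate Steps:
(2*1 - 66)*E(-8/(-6)) = (2*1 - 66)*1 = (2 - 66)*1 = -64*1 = -64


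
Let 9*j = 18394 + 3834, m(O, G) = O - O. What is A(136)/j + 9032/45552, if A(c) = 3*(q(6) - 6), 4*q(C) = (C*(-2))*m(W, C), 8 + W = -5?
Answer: 3021623/15820779 ≈ 0.19099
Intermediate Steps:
W = -13 (W = -8 - 5 = -13)
m(O, G) = 0
q(C) = 0 (q(C) = ((C*(-2))*0)/4 = (-2*C*0)/4 = (1/4)*0 = 0)
A(c) = -18 (A(c) = 3*(0 - 6) = 3*(-6) = -18)
j = 22228/9 (j = (18394 + 3834)/9 = (1/9)*22228 = 22228/9 ≈ 2469.8)
A(136)/j + 9032/45552 = -18/22228/9 + 9032/45552 = -18*9/22228 + 9032*(1/45552) = -81/11114 + 1129/5694 = 3021623/15820779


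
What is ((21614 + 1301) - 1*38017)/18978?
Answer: -2517/3163 ≈ -0.79576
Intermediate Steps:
((21614 + 1301) - 1*38017)/18978 = (22915 - 38017)*(1/18978) = -15102*1/18978 = -2517/3163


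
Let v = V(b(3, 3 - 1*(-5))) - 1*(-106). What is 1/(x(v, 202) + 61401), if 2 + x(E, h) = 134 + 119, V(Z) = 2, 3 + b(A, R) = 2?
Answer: 1/61652 ≈ 1.6220e-5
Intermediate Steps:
b(A, R) = -1 (b(A, R) = -3 + 2 = -1)
v = 108 (v = 2 - 1*(-106) = 2 + 106 = 108)
x(E, h) = 251 (x(E, h) = -2 + (134 + 119) = -2 + 253 = 251)
1/(x(v, 202) + 61401) = 1/(251 + 61401) = 1/61652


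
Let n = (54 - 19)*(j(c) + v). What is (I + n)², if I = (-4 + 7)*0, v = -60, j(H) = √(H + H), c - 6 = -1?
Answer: 4422250 - 147000*√10 ≈ 3.9574e+6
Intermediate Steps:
c = 5 (c = 6 - 1 = 5)
j(H) = √2*√H (j(H) = √(2*H) = √2*√H)
I = 0 (I = 3*0 = 0)
n = -2100 + 35*√10 (n = (54 - 19)*(√2*√5 - 60) = 35*(√10 - 60) = 35*(-60 + √10) = -2100 + 35*√10 ≈ -1989.3)
(I + n)² = (0 + (-2100 + 35*√10))² = (-2100 + 35*√10)²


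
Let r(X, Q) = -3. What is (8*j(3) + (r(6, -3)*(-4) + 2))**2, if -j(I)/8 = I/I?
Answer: 2500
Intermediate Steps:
j(I) = -8 (j(I) = -8*I/I = -8*1 = -8)
(8*j(3) + (r(6, -3)*(-4) + 2))**2 = (8*(-8) + (-3*(-4) + 2))**2 = (-64 + (12 + 2))**2 = (-64 + 14)**2 = (-50)**2 = 2500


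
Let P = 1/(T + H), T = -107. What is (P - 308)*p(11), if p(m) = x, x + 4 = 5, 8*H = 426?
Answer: -66224/215 ≈ -308.02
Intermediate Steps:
H = 213/4 (H = (⅛)*426 = 213/4 ≈ 53.250)
P = -4/215 (P = 1/(-107 + 213/4) = 1/(-215/4) = -4/215 ≈ -0.018605)
x = 1 (x = -4 + 5 = 1)
p(m) = 1
(P - 308)*p(11) = (-4/215 - 308)*1 = -66224/215*1 = -66224/215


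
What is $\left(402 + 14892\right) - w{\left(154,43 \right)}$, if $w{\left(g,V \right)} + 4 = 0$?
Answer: $15298$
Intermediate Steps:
$w{\left(g,V \right)} = -4$ ($w{\left(g,V \right)} = -4 + 0 = -4$)
$\left(402 + 14892\right) - w{\left(154,43 \right)} = \left(402 + 14892\right) - -4 = 15294 + 4 = 15298$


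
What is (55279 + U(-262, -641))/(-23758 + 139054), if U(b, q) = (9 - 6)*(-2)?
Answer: 55273/115296 ≈ 0.47940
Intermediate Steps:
U(b, q) = -6 (U(b, q) = 3*(-2) = -6)
(55279 + U(-262, -641))/(-23758 + 139054) = (55279 - 6)/(-23758 + 139054) = 55273/115296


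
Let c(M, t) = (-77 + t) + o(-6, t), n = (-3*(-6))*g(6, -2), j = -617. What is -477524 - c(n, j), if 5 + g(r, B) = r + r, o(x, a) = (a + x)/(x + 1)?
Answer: -2384773/5 ≈ -4.7695e+5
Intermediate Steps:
o(x, a) = (a + x)/(1 + x)
g(r, B) = -5 + 2*r (g(r, B) = -5 + (r + r) = -5 + 2*r)
n = 126 (n = (-3*(-6))*(-5 + 2*6) = 18*(-5 + 12) = 18*7 = 126)
c(M, t) = -379/5 + 4*t/5 (c(M, t) = (-77 + t) + (t - 6)/(1 - 6) = (-77 + t) + (-6 + t)/(-5) = (-77 + t) - (-6 + t)/5 = (-77 + t) + (6/5 - t/5) = -379/5 + 4*t/5)
-477524 - c(n, j) = -477524 - (-379/5 + (4/5)*(-617)) = -477524 - (-379/5 - 2468/5) = -477524 - 1*(-2847/5) = -477524 + 2847/5 = -2384773/5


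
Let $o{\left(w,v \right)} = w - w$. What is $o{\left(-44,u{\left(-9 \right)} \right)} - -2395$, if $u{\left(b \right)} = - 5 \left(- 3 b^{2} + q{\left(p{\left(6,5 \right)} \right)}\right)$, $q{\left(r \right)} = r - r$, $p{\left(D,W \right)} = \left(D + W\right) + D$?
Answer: $2395$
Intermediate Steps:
$p{\left(D,W \right)} = W + 2 D$
$q{\left(r \right)} = 0$
$u{\left(b \right)} = 15 b^{2}$ ($u{\left(b \right)} = - 5 \left(- 3 b^{2} + 0\right) = - 5 \left(- 3 b^{2}\right) = 15 b^{2}$)
$o{\left(w,v \right)} = 0$
$o{\left(-44,u{\left(-9 \right)} \right)} - -2395 = 0 - -2395 = 0 + 2395 = 2395$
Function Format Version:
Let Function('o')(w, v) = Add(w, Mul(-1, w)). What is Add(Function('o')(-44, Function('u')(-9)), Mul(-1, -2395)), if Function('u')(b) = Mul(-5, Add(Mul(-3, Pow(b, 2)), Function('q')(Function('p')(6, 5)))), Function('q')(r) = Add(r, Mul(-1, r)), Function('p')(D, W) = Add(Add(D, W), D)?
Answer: 2395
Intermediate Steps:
Function('p')(D, W) = Add(W, Mul(2, D))
Function('q')(r) = 0
Function('u')(b) = Mul(15, Pow(b, 2)) (Function('u')(b) = Mul(-5, Add(Mul(-3, Pow(b, 2)), 0)) = Mul(-5, Mul(-3, Pow(b, 2))) = Mul(15, Pow(b, 2)))
Function('o')(w, v) = 0
Add(Function('o')(-44, Function('u')(-9)), Mul(-1, -2395)) = Add(0, Mul(-1, -2395)) = Add(0, 2395) = 2395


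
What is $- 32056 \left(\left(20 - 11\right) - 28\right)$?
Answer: $609064$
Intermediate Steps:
$- 32056 \left(\left(20 - 11\right) - 28\right) = - 32056 \left(9 - 28\right) = \left(-32056\right) \left(-19\right) = 609064$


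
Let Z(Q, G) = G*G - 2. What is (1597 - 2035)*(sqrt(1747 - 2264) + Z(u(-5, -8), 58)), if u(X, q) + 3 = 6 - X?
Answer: -1472556 - 438*I*sqrt(517) ≈ -1.4726e+6 - 9959.1*I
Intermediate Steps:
u(X, q) = 3 - X (u(X, q) = -3 + (6 - X) = 3 - X)
Z(Q, G) = -2 + G**2 (Z(Q, G) = G**2 - 2 = -2 + G**2)
(1597 - 2035)*(sqrt(1747 - 2264) + Z(u(-5, -8), 58)) = (1597 - 2035)*(sqrt(1747 - 2264) + (-2 + 58**2)) = -438*(sqrt(-517) + (-2 + 3364)) = -438*(I*sqrt(517) + 3362) = -438*(3362 + I*sqrt(517)) = -1472556 - 438*I*sqrt(517)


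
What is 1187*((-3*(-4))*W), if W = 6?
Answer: 85464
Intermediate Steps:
1187*((-3*(-4))*W) = 1187*(-3*(-4)*6) = 1187*(12*6) = 1187*72 = 85464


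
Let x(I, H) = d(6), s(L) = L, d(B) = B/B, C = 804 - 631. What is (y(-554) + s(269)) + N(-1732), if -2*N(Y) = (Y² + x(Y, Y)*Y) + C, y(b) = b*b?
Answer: -2383895/2 ≈ -1.1919e+6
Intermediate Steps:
y(b) = b²
C = 173
d(B) = 1
x(I, H) = 1
N(Y) = -173/2 - Y/2 - Y²/2 (N(Y) = -((Y² + 1*Y) + 173)/2 = -((Y² + Y) + 173)/2 = -((Y + Y²) + 173)/2 = -(173 + Y + Y²)/2 = -173/2 - Y/2 - Y²/2)
(y(-554) + s(269)) + N(-1732) = ((-554)² + 269) + (-173/2 - ½*(-1732) - ½*(-1732)²) = (306916 + 269) + (-173/2 + 866 - ½*2999824) = 307185 + (-173/2 + 866 - 1499912) = 307185 - 2998265/2 = -2383895/2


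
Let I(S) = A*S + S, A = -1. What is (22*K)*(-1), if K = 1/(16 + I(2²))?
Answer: -11/8 ≈ -1.3750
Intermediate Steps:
I(S) = 0 (I(S) = -S + S = 0)
K = 1/16 (K = 1/(16 + 0) = 1/16 ≈ 0.062500)
(22*K)*(-1) = (22*(1/16))*(-1) = (11/8)*(-1) = -11/8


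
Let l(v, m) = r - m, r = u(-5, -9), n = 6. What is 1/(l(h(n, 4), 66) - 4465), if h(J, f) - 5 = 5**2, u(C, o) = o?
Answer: -1/4540 ≈ -0.00022026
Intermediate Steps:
r = -9
h(J, f) = 30 (h(J, f) = 5 + 5**2 = 5 + 25 = 30)
l(v, m) = -9 - m
1/(l(h(n, 4), 66) - 4465) = 1/((-9 - 1*66) - 4465) = 1/((-9 - 66) - 4465) = 1/(-75 - 4465) = 1/(-4540) = -1/4540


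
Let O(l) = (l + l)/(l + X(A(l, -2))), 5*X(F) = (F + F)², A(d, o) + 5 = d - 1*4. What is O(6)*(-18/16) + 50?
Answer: 2155/44 ≈ 48.977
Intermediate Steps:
A(d, o) = -9 + d (A(d, o) = -5 + (d - 1*4) = -5 + (d - 4) = -5 + (-4 + d) = -9 + d)
X(F) = 4*F²/5 (X(F) = (F + F)²/5 = (2*F)²/5 = (4*F²)/5 = 4*F²/5)
O(l) = 2*l/(l + 4*(-9 + l)²/5) (O(l) = (l + l)/(l + 4*(-9 + l)²/5) = (2*l)/(l + 4*(-9 + l)²/5) = 2*l/(l + 4*(-9 + l)²/5))
O(6)*(-18/16) + 50 = (10*6/(4*(-9 + 6)² + 5*6))*(-18/16) + 50 = (10*6/(4*(-3)² + 30))*(-18*1/16) + 50 = (10*6/(4*9 + 30))*(-9/8) + 50 = (10*6/(36 + 30))*(-9/8) + 50 = (10*6/66)*(-9/8) + 50 = (10*6*(1/66))*(-9/8) + 50 = (10/11)*(-9/8) + 50 = -45/44 + 50 = 2155/44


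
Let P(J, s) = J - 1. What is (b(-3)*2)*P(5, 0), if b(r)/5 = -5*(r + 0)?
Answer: 600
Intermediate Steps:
P(J, s) = -1 + J
b(r) = -25*r (b(r) = 5*(-5*(r + 0)) = 5*(-5*r) = -25*r)
(b(-3)*2)*P(5, 0) = (-25*(-3)*2)*(-1 + 5) = (75*2)*4 = 150*4 = 600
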